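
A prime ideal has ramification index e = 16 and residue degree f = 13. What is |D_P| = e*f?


|D_P| = e * f
= 16 * 13
= 208

208


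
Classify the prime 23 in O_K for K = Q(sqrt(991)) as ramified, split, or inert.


K = Q(sqrt(991)). Since d mod 4 = 3, disc(K) = 3964.
Check p | disc: 3964 mod 23 = 8.
p does not divide disc. Compute Legendre symbol (d/p):
2^((23-1)/2) mod 23 = 1
(d/p) = 1, so p splits: (p) = P*P' with e=1, f=1, g=2.
Therefore p is split.

split


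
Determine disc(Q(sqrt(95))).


For K = Q(sqrt(d)) with d squarefree: disc(K) = d if d = 1 mod 4, and disc(K) = 4d if d = 2 or 3 mod 4.
Here d = 95, and d mod 4 = 3.
d = 3 mod 4, not 1 (O_K = Z[sqrt(d)]), so disc(K) = 4d = 4 * (95) = 380

380


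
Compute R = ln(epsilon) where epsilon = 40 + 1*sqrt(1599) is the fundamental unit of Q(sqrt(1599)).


epsilon = 40 + 1*sqrt(1599)
= 79.9875
R = ln(79.9875)
= 4.3819

4.3819


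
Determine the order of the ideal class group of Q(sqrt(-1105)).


K = Q(sqrt(-1105)). d mod 4 = 3, so D = disc(K) = 4d = -4420
h(K) equals the number of primitive reduced positive-definite forms (a, b, c) = a*x^2 + b*x*y + c*y^2 with b^2 - 4ac = D,
where reduced means |b| <= a <= c, with b >= 0 whenever |b| = a or a = c, and primitive means gcd(a, b, c) = 1.
Reduced forces 3a^2 <= |D| = 4420, so 1 <= a <= 38; b must have the parity of D, and c = (b^2 - D)/(4a) must be an integer >= a.
Enumerate a = 1..38, b in [-a, a]:
  a=1: (1, 0, 1105)  [1]
  a=2: (2, 2, 553)  [1]
  a=3..4: none
  a=5: (5, 0, 221)  [1]
  a=6: none
  a=7: (7, -2, 158), (7, 2, 158)  [2]
  a=8..9: none
  a=10: (10, 10, 113)  [1]
  a=11..12: none
  a=13: (13, 0, 85)  [1]
  a=14: (14, -2, 79), (14, 2, 79)  [2]
  a=15..16: none
  a=17: (17, 0, 65)  [1]
  a=18: none
  a=19: (19, -8, 59), (19, 8, 59)  [2]
  a=20..25: none
  a=26: (26, 26, 49)  [1]
  a=27..33: none
  a=34: (34, 34, 41)  [1]
  a=35: (35, -30, 38), (35, 30, 38)  [2]
  a=36..38: none
Total reduced forms: 1 + 1 + 1 + 2 + 1 + 1 + 2 + 1 + 2 + 1 + 1 + 2 = 16
h = 16

16


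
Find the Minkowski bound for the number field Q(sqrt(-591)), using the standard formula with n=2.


d = -591, d mod 4 = 1, so disc(K) = d = -591; |disc(K)| = 591
Imaginary quadratic field, so n = 2, s = r2 = 1, r1 = 0
M = (n!/n^n) * (4/pi)^s * sqrt(|disc(K)|) = (2!/2^2) * (4/pi)^1 * sqrt(591)
= 0.5 * 1.273240 * 24.310492
= 15.4765

15.4765


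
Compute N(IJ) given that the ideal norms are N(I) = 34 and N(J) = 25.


N(IJ) = N(I) * N(J)
= 34 * 25
= 850

850


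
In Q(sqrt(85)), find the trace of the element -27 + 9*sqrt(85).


Tr(a + b*sqrt(d)) = (a + b*sqrt(d)) + (a - b*sqrt(d)) = 2a
= 2 * (-27)
= -54

-54


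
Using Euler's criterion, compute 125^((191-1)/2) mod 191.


p = 191 is prime and the exponent is (p-1)/2 = 95, so by Euler's criterion 125^95 = (125/191) = +1 or -1 mod 191.
Compute by square-and-multiply:
  95 = 64 + 16 + 8 + 4 + 2 + 1 (binary 1011111)
  Repeated squaring mod 191: 125^1 = 125, 125^2 = 154, 125^4 = 32, 125^8 = 69, 125^16 = 177, 125^32 = 5, 125^64 = 25
  125^95 = 125^64 * 125^16 * 125^8 * 125^4 * 125^2 * 125^1 = 25 * 177 * 69 * 32 * 154 * 125 mod 191
    25 * 177 = 4425 = 32 mod 191
    32 * 69 = 2208 = 107 mod 191
    107 * 32 = 3424 = 177 mod 191
    177 * 154 = 27258 = 136 mod 191
    136 * 125 = 17000 = 1 mod 191
  125^95 = 1 mod 191
Result 1: 125 is a quadratic residue mod 191.
125^95 mod 191 = 1

1


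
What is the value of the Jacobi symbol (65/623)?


Compute (65/623) via quadratic reciprocity:
  reciprocity: (65/623) -> +(623/65)
  reduce: (38/65)
  pull out 2: (2/65) = +1  (since 65 mod 8 = 1)
  reciprocity: (19/65) -> +(65/19)
  reduce: (8/19)
  pull out 2: (2/19) = -1  (since 19 mod 8 = 3)
  pull out 2: (2/19) = -1  (since 19 mod 8 = 3)
  pull out 2: (2/19) = -1  (since 19 mod 8 = 3)
  (1/19) = 1
Product of signs = -1

-1


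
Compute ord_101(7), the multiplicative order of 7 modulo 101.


We want ord_101(7), the smallest k >= 1 with 7^k = 1 mod 101.
n = 101 = 101, phi(101) = 100; the order divides phi(n).
Divisors of 100: 1, 2, 4, 5, 10, 20, 25, 50, 100
Repeated squaring mod 101: 7^1 = 7, 7^2 = 49, 7^4 = 78, 7^8 = 24, 7^16 = 71, 7^32 = 92, 7^64 = 81
Test divisors in increasing order:
  k=1: 7^1 = 7 mod 101
  k=2: 7^2 = 49 mod 101
  k=4: 7^4 = 78 mod 101
  k=5: 7^5 = 78 * 7 = 41 mod 101
  k=10: 7^10 = 24 * 49 = 65 mod 101
  k=20: 7^20 = 71 * 78 = 84 mod 101
  k=25: 7^25 = 71 * 24 * 7 = 10 mod 101
  k=50: 7^50 = 92 * 71 * 49 = 100 mod 101
  k=100: 7^100 = 81 * 92 * 78 = 1 mod 101  <- first divisor giving 1
Order = 100

100


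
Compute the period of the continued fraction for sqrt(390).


Run the CF algorithm for sqrt(390).
a_0 = floor(sqrt(390)) = 19; set m_0=0, q_0=1.
Recurrence: m' = q*a - m,  q' = (d - m'^2)/q,  a' = floor((a_0 + m')/q').
  step 1: m=19, q=29, a=1
  step 2: m=10, q=10, a=2
  step 3: m=10, q=29, a=1
  step 4: m=19, q=1, a=38
a_4 = 2*a_0 = 38, so the period closes here.
sqrt(390) = [19; 1, 2, 1, 38]
Period length = 4

4


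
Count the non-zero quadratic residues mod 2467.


For prime p, the number of non-zero quadratic residues is (p-1)/2.
= (2467-1)/2
= 1233

1233


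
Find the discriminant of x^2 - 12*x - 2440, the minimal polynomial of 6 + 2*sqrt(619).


The element 6 + 2*sqrt(619) has minimal polynomial:
x^2 - 12*x - 2440
Discriminant = (-12)^2 - 4*(-2440)
= 144 + 9760
= 9904

9904


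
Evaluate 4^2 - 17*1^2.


x^2 - d*y^2
= 4^2 - 17*1^2
= 16 - 17
= -1

-1


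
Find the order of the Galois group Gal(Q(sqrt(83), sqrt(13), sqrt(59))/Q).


The 3 square roots of distinct primes are multiplicatively independent over Q,
so [K:Q] = 2^3 and Gal(K/Q) is isomorphic to (Z/2Z)^3.
|Gal| = 2^3 = 8

8


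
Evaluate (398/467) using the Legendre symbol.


p = 467 is prime, so compute (398/467) with the reciprocity algorithm (Jacobi-symbol steps: pull out 2s via (2/n), flip via reciprocity, reduce):
  pull out 2: (2/467) = -1  (since 467 mod 8 = 3)
  reciprocity: (199/467) -> -(467/199)
  reduce: (69/199)
  reciprocity: (69/199) -> +(199/69)
  reduce: (61/69)
  reciprocity: (61/69) -> +(69/61)
  reduce: (8/61)
  pull out 2: (2/61) = -1  (since 61 mod 8 = 5)
  pull out 2: (2/61) = -1  (since 61 mod 8 = 5)
  pull out 2: (2/61) = -1  (since 61 mod 8 = 5)
  (1/61) = 1
Product of signs = -1
(398/467) = -1

-1


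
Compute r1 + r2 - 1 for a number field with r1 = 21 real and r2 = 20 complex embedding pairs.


By Dirichlet's unit theorem:
rank = r1 + r2 - 1
= 21 + 20 - 1
= 40

40


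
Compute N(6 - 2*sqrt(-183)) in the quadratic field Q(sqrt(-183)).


N(a + b*sqrt(d)) = a^2 - d*b^2
= (6)^2 - (-183)*(-2)^2
= 36 + 732
= 768

768


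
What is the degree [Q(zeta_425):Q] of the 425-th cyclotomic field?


The degree equals Euler's totient phi(425).
425 = 5^2 * 17
phi(425) = 320

320


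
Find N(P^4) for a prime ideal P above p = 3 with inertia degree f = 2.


N(P^a) = p^(a*f)
= 3^(4*2)
= 3^8
= 6561

6561


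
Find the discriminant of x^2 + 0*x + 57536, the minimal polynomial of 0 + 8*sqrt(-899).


The element 0 + 8*sqrt(-899) has minimal polynomial:
x^2 + 0*x + 57536
Discriminant = (0)^2 - 4*(57536)
= 0 - 230144
= -230144

-230144


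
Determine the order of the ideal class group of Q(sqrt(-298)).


K = Q(sqrt(-298)). d mod 4 = 2, so D = disc(K) = 4d = -1192
h(K) equals the number of primitive reduced positive-definite forms (a, b, c) = a*x^2 + b*x*y + c*y^2 with b^2 - 4ac = D,
where reduced means |b| <= a <= c, with b >= 0 whenever |b| = a or a = c, and primitive means gcd(a, b, c) = 1.
Reduced forces 3a^2 <= |D| = 1192, so 1 <= a <= 19; b must have the parity of D, and c = (b^2 - D)/(4a) must be an integer >= a.
Enumerate a = 1..19, b in [-a, a]:
  a=1: (1, 0, 298)  [1]
  a=2: (2, 0, 149)  [1]
  a=3..12: none
  a=13: (13, -2, 23), (13, 2, 23)  [2]
  a=14..16: none
  a=17: (17, -10, 19), (17, 10, 19)  [2]
  a=18..19: none
Total reduced forms: 1 + 1 + 2 + 2 = 6
h = 6

6


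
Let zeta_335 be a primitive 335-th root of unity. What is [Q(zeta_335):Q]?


The degree equals Euler's totient phi(335).
335 = 5 * 67
phi(335) = 264

264


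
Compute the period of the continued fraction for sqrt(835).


Run the CF algorithm for sqrt(835).
a_0 = floor(sqrt(835)) = 28; set m_0=0, q_0=1.
Recurrence: m' = q*a - m,  q' = (d - m'^2)/q,  a' = floor((a_0 + m')/q').
  step 1: m=28, q=51, a=1
  step 2: m=23, q=6, a=8
  step 3: m=25, q=35, a=1
  step 4: m=10, q=21, a=1
  step 5: m=11, q=34, a=1
  step 6: m=23, q=9, a=5
  step 7: m=22, q=39, a=1
  step 8: m=17, q=14, a=3
  step 9: m=25, q=15, a=3
  step 10: m=20, q=29, a=1
  step 11: m=9, q=26, a=1
  step 12: m=17, q=21, a=2
  step 13: m=25, q=10, a=5
  step 14: m=25, q=21, a=2
  step 15: m=17, q=26, a=1
  step 16: m=9, q=29, a=1
  step 17: m=20, q=15, a=3
  step 18: m=25, q=14, a=3
  step 19: m=17, q=39, a=1
  step 20: m=22, q=9, a=5
  step 21: m=23, q=34, a=1
  step 22: m=11, q=21, a=1
  step 23: m=10, q=35, a=1
  step 24: m=25, q=6, a=8
  step 25: m=23, q=51, a=1
  step 26: m=28, q=1, a=56
a_26 = 2*a_0 = 56, so the period closes here.
sqrt(835) = [28; 1, 8, 1, 1, 1, 5, 1, 3, 3, 1, 1, 2, 5, 2, 1, 1, 3, 3, 1, 5, 1, 1, 1, 8, 1, 56]
Period length = 26

26


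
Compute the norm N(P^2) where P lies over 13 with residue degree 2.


N(P^a) = p^(a*f)
= 13^(2*2)
= 13^4
= 28561

28561


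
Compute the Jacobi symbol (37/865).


Compute (37/865) via quadratic reciprocity:
  reciprocity: (37/865) -> +(865/37)
  reduce: (14/37)
  pull out 2: (2/37) = -1  (since 37 mod 8 = 5)
  reciprocity: (7/37) -> +(37/7)
  reduce: (2/7)
  pull out 2: (2/7) = +1  (since 7 mod 8 = 7)
  (1/7) = 1
Product of signs = -1

-1


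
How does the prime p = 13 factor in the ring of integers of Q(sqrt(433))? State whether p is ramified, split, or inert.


K = Q(sqrt(433)). Since d mod 4 = 1, disc(K) = 433.
Check p | disc: 433 mod 13 = 4.
p does not divide disc. Compute Legendre symbol (d/p):
4^((13-1)/2) mod 13 = 1
(d/p) = 1, so p splits: (p) = P*P' with e=1, f=1, g=2.
Therefore p is split.

split


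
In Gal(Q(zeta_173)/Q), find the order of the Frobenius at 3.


The Frobenius at p in Gal(Q(zeta_n)/Q) = (Z/nZ)* is the class of p, so its order is ord_173(3), the smallest k >= 1 with 3^k = 1 mod 173.
n = 173 = 173, phi(173) = 172; the order divides phi(n).
Divisors of 172: 1, 2, 4, 43, 86, 172
Repeated squaring mod 173: 3^1 = 3, 3^2 = 9, 3^4 = 81, 3^8 = 160, 3^16 = 169, 3^32 = 16, 3^64 = 83, 3^128 = 142
Test divisors in increasing order:
  k=1: 3^1 = 3 mod 173
  k=2: 3^2 = 9 mod 173
  k=4: 3^4 = 81 mod 173
  k=43: 3^43 = 16 * 160 * 9 * 3 = 93 mod 173
  k=86: 3^86 = 83 * 169 * 81 * 9 = 172 mod 173
  k=172: 3^172 = 142 * 16 * 160 * 81 = 1 mod 173  <- first divisor giving 1
Order = 172

172


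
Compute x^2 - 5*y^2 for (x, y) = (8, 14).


x^2 - d*y^2
= 8^2 - 5*14^2
= 64 - 980
= -916

-916


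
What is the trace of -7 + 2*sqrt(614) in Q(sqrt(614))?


Tr(a + b*sqrt(d)) = (a + b*sqrt(d)) + (a - b*sqrt(d)) = 2a
= 2 * (-7)
= -14

-14


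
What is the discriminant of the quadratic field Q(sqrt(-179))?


For K = Q(sqrt(d)) with d squarefree: disc(K) = d if d = 1 mod 4, and disc(K) = 4d if d = 2 or 3 mod 4.
Here d = -179, and d mod 4 = 1.
d = 1 mod 4 (O_K = Z[(1+sqrt(d))/2]), so disc(K) = d = -179

-179


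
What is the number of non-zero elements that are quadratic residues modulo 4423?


For prime p, the number of non-zero quadratic residues is (p-1)/2.
= (4423-1)/2
= 2211

2211


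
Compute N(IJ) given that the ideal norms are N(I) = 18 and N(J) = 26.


N(IJ) = N(I) * N(J)
= 18 * 26
= 468

468


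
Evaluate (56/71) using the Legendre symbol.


p = 71 is prime, so compute (56/71) with the reciprocity algorithm (Jacobi-symbol steps: pull out 2s via (2/n), flip via reciprocity, reduce):
  pull out 2: (2/71) = +1  (since 71 mod 8 = 7)
  pull out 2: (2/71) = +1  (since 71 mod 8 = 7)
  pull out 2: (2/71) = +1  (since 71 mod 8 = 7)
  reciprocity: (7/71) -> -(71/7)
  reduce: (1/7)
  (1/7) = 1
Product of signs = -1
(56/71) = -1

-1


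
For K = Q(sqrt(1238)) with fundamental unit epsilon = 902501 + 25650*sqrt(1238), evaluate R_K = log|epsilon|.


epsilon = 902501 + 25650*sqrt(1238)
= 1.8050e+06
R = ln(1.8050e+06)
= 14.4061

14.4061


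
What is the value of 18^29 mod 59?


p = 59 is prime and the exponent is (p-1)/2 = 29, so by Euler's criterion 18^29 = (18/59) = +1 or -1 mod 59.
Compute by square-and-multiply:
  29 = 16 + 8 + 4 + 1 (binary 11101)
  Repeated squaring mod 59: 18^1 = 18, 18^2 = 29, 18^4 = 15, 18^8 = 48, 18^16 = 3
  18^29 = 18^16 * 18^8 * 18^4 * 18^1 = 3 * 48 * 15 * 18 mod 59
    3 * 48 = 144 = 26 mod 59
    26 * 15 = 390 = 36 mod 59
    36 * 18 = 648 = 58 mod 59
  18^29 = 58 mod 59
Result 58 = p - 1 = -1 mod 59: 18 is a quadratic non-residue mod 59. As a residue in [0, p-1] the value is 58.
18^29 mod 59 = 58

58


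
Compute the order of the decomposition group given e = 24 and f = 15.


|D_P| = e * f
= 24 * 15
= 360

360


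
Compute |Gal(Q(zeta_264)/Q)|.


|Gal(Q(zeta_264)/Q)| = phi(264)
= 80

80


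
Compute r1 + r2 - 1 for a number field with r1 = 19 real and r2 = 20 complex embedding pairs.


By Dirichlet's unit theorem:
rank = r1 + r2 - 1
= 19 + 20 - 1
= 38

38


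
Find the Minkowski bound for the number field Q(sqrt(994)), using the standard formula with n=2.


d = 994, d mod 4 = 2, so disc(K) = 4d = 3976; |disc(K)| = 3976
Real quadratic field, so n = 2, s = r2 = 0, r1 = 2
M = (n!/n^n) * (4/pi)^s * sqrt(|disc(K)|) = (2!/2^2) * (4/pi)^0 * sqrt(3976)
= 0.5 * 1.000000 * 63.055531
= 31.5278

31.5278


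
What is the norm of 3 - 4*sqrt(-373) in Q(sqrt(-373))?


N(a + b*sqrt(d)) = a^2 - d*b^2
= (3)^2 - (-373)*(-4)^2
= 9 + 5968
= 5977

5977


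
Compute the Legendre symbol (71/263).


p = 263 is prime, so compute (71/263) with the reciprocity algorithm (Jacobi-symbol steps: pull out 2s via (2/n), flip via reciprocity, reduce):
  reciprocity: (71/263) -> -(263/71)
  reduce: (50/71)
  pull out 2: (2/71) = +1  (since 71 mod 8 = 7)
  reciprocity: (25/71) -> +(71/25)
  reduce: (21/25)
  reciprocity: (21/25) -> +(25/21)
  reduce: (4/21)
  pull out 2: (2/21) = -1  (since 21 mod 8 = 5)
  pull out 2: (2/21) = -1  (since 21 mod 8 = 5)
  (1/21) = 1
Product of signs = -1
(71/263) = -1

-1


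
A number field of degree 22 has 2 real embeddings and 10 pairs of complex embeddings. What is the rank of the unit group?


By Dirichlet's unit theorem:
rank = r1 + r2 - 1
= 2 + 10 - 1
= 11

11


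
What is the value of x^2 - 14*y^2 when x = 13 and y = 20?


x^2 - d*y^2
= 13^2 - 14*20^2
= 169 - 5600
= -5431

-5431


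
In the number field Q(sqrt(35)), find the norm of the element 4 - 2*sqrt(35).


N(a + b*sqrt(d)) = a^2 - d*b^2
= (4)^2 - (35)*(-2)^2
= 16 - 140
= -124

-124


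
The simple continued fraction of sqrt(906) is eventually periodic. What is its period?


Run the CF algorithm for sqrt(906).
a_0 = floor(sqrt(906)) = 30; set m_0=0, q_0=1.
Recurrence: m' = q*a - m,  q' = (d - m'^2)/q,  a' = floor((a_0 + m')/q').
  step 1: m=30, q=6, a=10
  step 2: m=30, q=1, a=60
a_2 = 2*a_0 = 60, so the period closes here.
sqrt(906) = [30; 10, 60]
Period length = 2

2


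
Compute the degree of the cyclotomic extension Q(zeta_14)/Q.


The degree equals Euler's totient phi(14).
14 = 2 * 7
phi(14) = 6

6


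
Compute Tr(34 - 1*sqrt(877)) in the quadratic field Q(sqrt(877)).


Tr(a + b*sqrt(d)) = (a + b*sqrt(d)) + (a - b*sqrt(d)) = 2a
= 2 * (34)
= 68

68


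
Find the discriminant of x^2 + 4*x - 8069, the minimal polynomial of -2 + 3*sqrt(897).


The element -2 + 3*sqrt(897) has minimal polynomial:
x^2 + 4*x - 8069
Discriminant = (4)^2 - 4*(-8069)
= 16 + 32276
= 32292

32292


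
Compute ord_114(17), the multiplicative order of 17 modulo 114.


We want ord_114(17), the smallest k >= 1 with 17^k = 1 mod 114.
n = 114 = 2 * 3 * 19, phi(114) = 36; the order divides phi(n).
Divisors of 36: 1, 2, 3, 4, 6, 9, 12, 18, 36
Repeated squaring mod 114: 17^1 = 17, 17^2 = 61, 17^4 = 73, 17^8 = 85, 17^16 = 43, 17^32 = 25
Test divisors in increasing order:
  k=1: 17^1 = 17 mod 114
  k=2: 17^2 = 61 mod 114
  k=3: 17^3 = 61 * 17 = 11 mod 114
  k=4: 17^4 = 73 mod 114
  k=6: 17^6 = 73 * 61 = 7 mod 114
  k=9: 17^9 = 85 * 17 = 77 mod 114
  k=12: 17^12 = 85 * 73 = 49 mod 114
  k=18: 17^18 = 43 * 61 = 1 mod 114  <- first divisor giving 1
Order = 18

18


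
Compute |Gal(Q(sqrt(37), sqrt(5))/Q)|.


The 2 square roots of distinct primes are multiplicatively independent over Q,
so [K:Q] = 2^2 and Gal(K/Q) is isomorphic to (Z/2Z)^2.
|Gal| = 2^2 = 4

4


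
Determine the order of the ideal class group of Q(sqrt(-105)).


K = Q(sqrt(-105)). d mod 4 = 3, so D = disc(K) = 4d = -420
h(K) equals the number of primitive reduced positive-definite forms (a, b, c) = a*x^2 + b*x*y + c*y^2 with b^2 - 4ac = D,
where reduced means |b| <= a <= c, with b >= 0 whenever |b| = a or a = c, and primitive means gcd(a, b, c) = 1.
Reduced forces 3a^2 <= |D| = 420, so 1 <= a <= 11; b must have the parity of D, and c = (b^2 - D)/(4a) must be an integer >= a.
Enumerate a = 1..11, b in [-a, a]:
  a=1: (1, 0, 105)  [1]
  a=2: (2, 2, 53)  [1]
  a=3: (3, 0, 35)  [1]
  a=4: none
  a=5: (5, 0, 21)  [1]
  a=6: (6, 6, 19)  [1]
  a=7: (7, 0, 15)  [1]
  a=8..9: none
  a=10: (10, 10, 13)  [1]
  a=11: (11, 8, 11)  [1]
Total reduced forms: 1 + 1 + 1 + 1 + 1 + 1 + 1 + 1 = 8
h = 8

8


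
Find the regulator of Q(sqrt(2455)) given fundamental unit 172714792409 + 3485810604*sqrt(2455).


epsilon = 172714792409 + 3485810604*sqrt(2455)
= 3.4543e+11
R = ln(3.4543e+11)
= 26.5681

26.5681


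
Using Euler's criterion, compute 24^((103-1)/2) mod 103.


p = 103 is prime and the exponent is (p-1)/2 = 51, so by Euler's criterion 24^51 = (24/103) = +1 or -1 mod 103.
Compute by square-and-multiply:
  51 = 32 + 16 + 2 + 1 (binary 110011)
  Repeated squaring mod 103: 24^1 = 24, 24^2 = 61, 24^4 = 13, 24^8 = 66, 24^16 = 30, 24^32 = 76
  24^51 = 24^32 * 24^16 * 24^2 * 24^1 = 76 * 30 * 61 * 24 mod 103
    76 * 30 = 2280 = 14 mod 103
    14 * 61 = 854 = 30 mod 103
    30 * 24 = 720 = 102 mod 103
  24^51 = 102 mod 103
Result 102 = p - 1 = -1 mod 103: 24 is a quadratic non-residue mod 103. As a residue in [0, p-1] the value is 102.
24^51 mod 103 = 102

102


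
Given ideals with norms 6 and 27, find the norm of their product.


N(IJ) = N(I) * N(J)
= 6 * 27
= 162

162


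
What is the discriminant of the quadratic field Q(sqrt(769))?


For K = Q(sqrt(d)) with d squarefree: disc(K) = d if d = 1 mod 4, and disc(K) = 4d if d = 2 or 3 mod 4.
Here d = 769, and d mod 4 = 1.
d = 1 mod 4 (O_K = Z[(1+sqrt(d))/2]), so disc(K) = d = 769

769


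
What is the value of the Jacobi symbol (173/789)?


Compute (173/789) via quadratic reciprocity:
  reciprocity: (173/789) -> +(789/173)
  reduce: (97/173)
  reciprocity: (97/173) -> +(173/97)
  reduce: (76/97)
  pull out 2: (2/97) = +1  (since 97 mod 8 = 1)
  pull out 2: (2/97) = +1  (since 97 mod 8 = 1)
  reciprocity: (19/97) -> +(97/19)
  reduce: (2/19)
  pull out 2: (2/19) = -1  (since 19 mod 8 = 3)
  (1/19) = 1
Product of signs = -1

-1


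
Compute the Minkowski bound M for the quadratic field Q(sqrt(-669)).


d = -669, d mod 4 = 3, so disc(K) = 4d = -2676; |disc(K)| = 2676
Imaginary quadratic field, so n = 2, s = r2 = 1, r1 = 0
M = (n!/n^n) * (4/pi)^s * sqrt(|disc(K)|) = (2!/2^2) * (4/pi)^1 * sqrt(2676)
= 0.5 * 1.273240 * 51.730069
= 32.9324

32.9324


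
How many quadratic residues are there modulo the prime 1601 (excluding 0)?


For prime p, the number of non-zero quadratic residues is (p-1)/2.
= (1601-1)/2
= 800

800


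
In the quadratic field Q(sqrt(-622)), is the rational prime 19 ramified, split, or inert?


K = Q(sqrt(-622)). Since d mod 4 = 2, disc(K) = -2488.
Check p | disc: -2488 mod 19 = 1.
p does not divide disc. Compute Legendre symbol (d/p):
5^((19-1)/2) mod 19 = 1
(d/p) = 1, so p splits: (p) = P*P' with e=1, f=1, g=2.
Therefore p is split.

split


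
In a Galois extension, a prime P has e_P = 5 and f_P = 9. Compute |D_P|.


|D_P| = e * f
= 5 * 9
= 45

45


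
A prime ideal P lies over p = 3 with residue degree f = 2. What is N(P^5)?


N(P^a) = p^(a*f)
= 3^(5*2)
= 3^10
= 59049

59049


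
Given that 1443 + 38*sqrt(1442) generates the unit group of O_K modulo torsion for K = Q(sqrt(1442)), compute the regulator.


epsilon = 1443 + 38*sqrt(1442)
= 2885.9997
R = ln(2885.9997)
= 7.9676

7.9676


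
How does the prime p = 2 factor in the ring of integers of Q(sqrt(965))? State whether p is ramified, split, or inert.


K = Q(sqrt(965)). Since d mod 4 = 1, disc(K) = 965.
Check p | disc: 965 mod 2 = 1.
p=2 does not divide disc (d is 1 mod 4). 2 splits iff d = 1 mod 8.
d mod 8 = 5, so (d/2) = -1.
(d/p) = -1, so p is inert: (p) stays prime with e=1, f=2, g=1.
Therefore p is inert.

inert


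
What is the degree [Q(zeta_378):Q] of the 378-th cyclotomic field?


The degree equals Euler's totient phi(378).
378 = 2 * 3^3 * 7
phi(378) = 108

108


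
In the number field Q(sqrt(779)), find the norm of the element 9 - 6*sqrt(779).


N(a + b*sqrt(d)) = a^2 - d*b^2
= (9)^2 - (779)*(-6)^2
= 81 - 28044
= -27963

-27963


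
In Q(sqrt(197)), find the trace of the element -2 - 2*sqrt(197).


Tr(a + b*sqrt(d)) = (a + b*sqrt(d)) + (a - b*sqrt(d)) = 2a
= 2 * (-2)
= -4

-4


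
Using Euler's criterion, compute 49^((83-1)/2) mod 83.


p = 83 is prime and the exponent is (p-1)/2 = 41, so by Euler's criterion 49^41 = (49/83) = +1 or -1 mod 83.
Compute by square-and-multiply:
  41 = 32 + 8 + 1 (binary 101001)
  Repeated squaring mod 83: 49^1 = 49, 49^2 = 77, 49^4 = 36, 49^8 = 51, 49^16 = 28, 49^32 = 37
  49^41 = 49^32 * 49^8 * 49^1 = 37 * 51 * 49 mod 83
    37 * 51 = 1887 = 61 mod 83
    61 * 49 = 2989 = 1 mod 83
  49^41 = 1 mod 83
Result 1: 49 is a quadratic residue mod 83.
49^41 mod 83 = 1

1


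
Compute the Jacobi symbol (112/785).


Compute (112/785) via quadratic reciprocity:
  pull out 2: (2/785) = +1  (since 785 mod 8 = 1)
  pull out 2: (2/785) = +1  (since 785 mod 8 = 1)
  pull out 2: (2/785) = +1  (since 785 mod 8 = 1)
  pull out 2: (2/785) = +1  (since 785 mod 8 = 1)
  reciprocity: (7/785) -> +(785/7)
  reduce: (1/7)
  (1/7) = 1
Product of signs = 1

1


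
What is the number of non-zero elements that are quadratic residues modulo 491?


For prime p, the number of non-zero quadratic residues is (p-1)/2.
= (491-1)/2
= 245

245


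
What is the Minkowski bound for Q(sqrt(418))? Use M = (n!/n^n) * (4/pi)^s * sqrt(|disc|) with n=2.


d = 418, d mod 4 = 2, so disc(K) = 4d = 1672; |disc(K)| = 1672
Real quadratic field, so n = 2, s = r2 = 0, r1 = 2
M = (n!/n^n) * (4/pi)^s * sqrt(|disc(K)|) = (2!/2^2) * (4/pi)^0 * sqrt(1672)
= 0.5 * 1.000000 * 40.890097
= 20.4450

20.4450


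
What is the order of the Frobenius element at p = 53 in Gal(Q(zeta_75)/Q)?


The Frobenius at p in Gal(Q(zeta_n)/Q) = (Z/nZ)* is the class of p, so its order is ord_75(53), the smallest k >= 1 with 53^k = 1 mod 75.
n = 75 = 3 * 5^2, phi(75) = 40; the order divides phi(n).
Divisors of 40: 1, 2, 4, 5, 8, 10, 20, 40
Repeated squaring mod 75: 53^1 = 53, 53^2 = 34, 53^4 = 31, 53^8 = 61, 53^16 = 46, 53^32 = 16
Test divisors in increasing order:
  k=1: 53^1 = 53 mod 75
  k=2: 53^2 = 34 mod 75
  k=4: 53^4 = 31 mod 75
  k=5: 53^5 = 31 * 53 = 68 mod 75
  k=8: 53^8 = 61 mod 75
  k=10: 53^10 = 61 * 34 = 49 mod 75
  k=20: 53^20 = 46 * 31 = 1 mod 75  <- first divisor giving 1
Order = 20

20


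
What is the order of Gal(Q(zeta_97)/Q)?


|Gal(Q(zeta_97)/Q)| = phi(97)
= 96

96


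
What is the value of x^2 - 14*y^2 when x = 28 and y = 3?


x^2 - d*y^2
= 28^2 - 14*3^2
= 784 - 126
= 658

658


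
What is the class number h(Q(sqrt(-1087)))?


K = Q(sqrt(-1087)). d mod 4 = 1, so D = disc(K) = d = -1087
h(K) equals the number of primitive reduced positive-definite forms (a, b, c) = a*x^2 + b*x*y + c*y^2 with b^2 - 4ac = D,
where reduced means |b| <= a <= c, with b >= 0 whenever |b| = a or a = c, and primitive means gcd(a, b, c) = 1.
Reduced forces 3a^2 <= |D| = 1087, so 1 <= a <= 19; b must have the parity of D, and c = (b^2 - D)/(4a) must be an integer >= a.
Enumerate a = 1..19, b in [-a, a]:
  a=1: (1, 1, 272)  [1]
  a=2: (2, -1, 136), (2, 1, 136)  [2]
  a=3: none
  a=4: (4, -1, 68), (4, 1, 68)  [2]
  a=5..7: none
  a=8: (8, -1, 34), (8, 1, 34)  [2]
  a=9..15: none
  a=16: (16, -1, 17), (16, 1, 17)  [2]
  a=17..19: none
Total reduced forms: 1 + 2 + 2 + 2 + 2 = 9
h = 9

9


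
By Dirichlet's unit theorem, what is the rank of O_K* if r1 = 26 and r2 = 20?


By Dirichlet's unit theorem:
rank = r1 + r2 - 1
= 26 + 20 - 1
= 45

45


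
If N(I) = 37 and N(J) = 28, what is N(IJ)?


N(IJ) = N(I) * N(J)
= 37 * 28
= 1036

1036


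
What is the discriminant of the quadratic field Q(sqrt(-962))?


For K = Q(sqrt(d)) with d squarefree: disc(K) = d if d = 1 mod 4, and disc(K) = 4d if d = 2 or 3 mod 4.
Here d = -962, and d mod 4 = 2.
d = 2 mod 4, not 1 (O_K = Z[sqrt(d)]), so disc(K) = 4d = 4 * (-962) = -3848

-3848


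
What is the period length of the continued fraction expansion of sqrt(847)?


Run the CF algorithm for sqrt(847).
a_0 = floor(sqrt(847)) = 29; set m_0=0, q_0=1.
Recurrence: m' = q*a - m,  q' = (d - m'^2)/q,  a' = floor((a_0 + m')/q').
  step 1: m=29, q=6, a=9
  step 2: m=25, q=37, a=1
  step 3: m=12, q=19, a=2
  step 4: m=26, q=9, a=6
  step 5: m=28, q=7, a=8
  step 6: m=28, q=9, a=6
  step 7: m=26, q=19, a=2
  step 8: m=12, q=37, a=1
  step 9: m=25, q=6, a=9
  step 10: m=29, q=1, a=58
a_10 = 2*a_0 = 58, so the period closes here.
sqrt(847) = [29; 9, 1, 2, 6, 8, 6, 2, 1, 9, 58]
Period length = 10

10


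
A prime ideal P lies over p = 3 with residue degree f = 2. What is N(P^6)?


N(P^a) = p^(a*f)
= 3^(6*2)
= 3^12
= 531441

531441


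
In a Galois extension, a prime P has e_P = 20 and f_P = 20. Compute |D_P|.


|D_P| = e * f
= 20 * 20
= 400

400


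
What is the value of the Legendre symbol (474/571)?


p = 571 is prime, so compute (474/571) with the reciprocity algorithm (Jacobi-symbol steps: pull out 2s via (2/n), flip via reciprocity, reduce):
  pull out 2: (2/571) = -1  (since 571 mod 8 = 3)
  reciprocity: (237/571) -> +(571/237)
  reduce: (97/237)
  reciprocity: (97/237) -> +(237/97)
  reduce: (43/97)
  reciprocity: (43/97) -> +(97/43)
  reduce: (11/43)
  reciprocity: (11/43) -> -(43/11)
  reduce: (10/11)
  pull out 2: (2/11) = -1  (since 11 mod 8 = 3)
  reciprocity: (5/11) -> +(11/5)
  reduce: (1/5)
  (1/5) = 1
Product of signs = -1
(474/571) = -1

-1


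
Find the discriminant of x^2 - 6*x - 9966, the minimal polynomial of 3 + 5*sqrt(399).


The element 3 + 5*sqrt(399) has minimal polynomial:
x^2 - 6*x - 9966
Discriminant = (-6)^2 - 4*(-9966)
= 36 + 39864
= 39900

39900


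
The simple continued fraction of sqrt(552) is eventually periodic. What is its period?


Run the CF algorithm for sqrt(552).
a_0 = floor(sqrt(552)) = 23; set m_0=0, q_0=1.
Recurrence: m' = q*a - m,  q' = (d - m'^2)/q,  a' = floor((a_0 + m')/q').
  step 1: m=23, q=23, a=2
  step 2: m=23, q=1, a=46
a_2 = 2*a_0 = 46, so the period closes here.
sqrt(552) = [23; 2, 46]
Period length = 2

2


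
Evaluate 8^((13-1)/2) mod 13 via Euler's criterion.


p = 13 is prime and the exponent is (p-1)/2 = 6, so by Euler's criterion 8^6 = (8/13) = +1 or -1 mod 13.
Compute by square-and-multiply:
  6 = 4 + 2 (binary 110)
  Repeated squaring mod 13: 8^1 = 8, 8^2 = 12, 8^4 = 1
  8^6 = 8^4 * 8^2 = 1 * 12 mod 13
    1 * 12 = 12 = 12 mod 13
  8^6 = 12 mod 13
Result 12 = p - 1 = -1 mod 13: 8 is a quadratic non-residue mod 13. As a residue in [0, p-1] the value is 12.
8^6 mod 13 = 12

12


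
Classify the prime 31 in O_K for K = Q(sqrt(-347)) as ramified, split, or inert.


K = Q(sqrt(-347)). Since d mod 4 = 1, disc(K) = -347.
Check p | disc: -347 mod 31 = 25.
p does not divide disc. Compute Legendre symbol (d/p):
25^((31-1)/2) mod 31 = 1
(d/p) = 1, so p splits: (p) = P*P' with e=1, f=1, g=2.
Therefore p is split.

split


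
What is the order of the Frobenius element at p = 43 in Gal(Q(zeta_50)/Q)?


The Frobenius at p in Gal(Q(zeta_n)/Q) = (Z/nZ)* is the class of p, so its order is ord_50(43), the smallest k >= 1 with 43^k = 1 mod 50.
n = 50 = 2 * 5^2, phi(50) = 20; the order divides phi(n).
Divisors of 20: 1, 2, 4, 5, 10, 20
Repeated squaring mod 50: 43^1 = 43, 43^2 = 49, 43^4 = 1, 43^8 = 1, 43^16 = 1
Test divisors in increasing order:
  k=1: 43^1 = 43 mod 50
  k=2: 43^2 = 49 mod 50
  k=4: 43^4 = 1 mod 50  <- first divisor giving 1
Order = 4

4


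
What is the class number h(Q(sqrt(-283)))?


K = Q(sqrt(-283)). d mod 4 = 1, so D = disc(K) = d = -283
h(K) equals the number of primitive reduced positive-definite forms (a, b, c) = a*x^2 + b*x*y + c*y^2 with b^2 - 4ac = D,
where reduced means |b| <= a <= c, with b >= 0 whenever |b| = a or a = c, and primitive means gcd(a, b, c) = 1.
Reduced forces 3a^2 <= |D| = 283, so 1 <= a <= 9; b must have the parity of D, and c = (b^2 - D)/(4a) must be an integer >= a.
Enumerate a = 1..9, b in [-a, a]:
  a=1: (1, 1, 71)  [1]
  a=2..6: none
  a=7: (7, -5, 11), (7, 5, 11)  [2]
  a=8..9: none
Total reduced forms: 1 + 2 = 3
h = 3

3


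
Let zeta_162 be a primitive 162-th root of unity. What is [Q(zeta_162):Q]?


The degree equals Euler's totient phi(162).
162 = 2 * 3^4
phi(162) = 54

54


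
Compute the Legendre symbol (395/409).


p = 409 is prime, so compute (395/409) with the reciprocity algorithm (Jacobi-symbol steps: pull out 2s via (2/n), flip via reciprocity, reduce):
  reciprocity: (395/409) -> +(409/395)
  reduce: (14/395)
  pull out 2: (2/395) = -1  (since 395 mod 8 = 3)
  reciprocity: (7/395) -> -(395/7)
  reduce: (3/7)
  reciprocity: (3/7) -> -(7/3)
  reduce: (1/3)
  (1/3) = 1
Product of signs = -1
(395/409) = -1

-1


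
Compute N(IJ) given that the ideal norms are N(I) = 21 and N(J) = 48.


N(IJ) = N(I) * N(J)
= 21 * 48
= 1008

1008


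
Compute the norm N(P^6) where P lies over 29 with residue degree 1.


N(P^a) = p^(a*f)
= 29^(6*1)
= 29^6
= 594823321

594823321


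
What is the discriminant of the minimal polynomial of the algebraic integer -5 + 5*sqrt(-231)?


The element -5 + 5*sqrt(-231) has minimal polynomial:
x^2 + 10*x + 5800
Discriminant = (10)^2 - 4*(5800)
= 100 - 23200
= -23100

-23100


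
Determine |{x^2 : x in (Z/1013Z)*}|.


For prime p, the number of non-zero quadratic residues is (p-1)/2.
= (1013-1)/2
= 506

506


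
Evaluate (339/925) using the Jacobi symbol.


Compute (339/925) via quadratic reciprocity:
  reciprocity: (339/925) -> +(925/339)
  reduce: (247/339)
  reciprocity: (247/339) -> -(339/247)
  reduce: (92/247)
  pull out 2: (2/247) = +1  (since 247 mod 8 = 7)
  pull out 2: (2/247) = +1  (since 247 mod 8 = 7)
  reciprocity: (23/247) -> -(247/23)
  reduce: (17/23)
  reciprocity: (17/23) -> +(23/17)
  reduce: (6/17)
  pull out 2: (2/17) = +1  (since 17 mod 8 = 1)
  reciprocity: (3/17) -> +(17/3)
  reduce: (2/3)
  pull out 2: (2/3) = -1  (since 3 mod 8 = 3)
  (1/3) = 1
Product of signs = -1

-1


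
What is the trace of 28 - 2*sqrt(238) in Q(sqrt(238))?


Tr(a + b*sqrt(d)) = (a + b*sqrt(d)) + (a - b*sqrt(d)) = 2a
= 2 * (28)
= 56

56


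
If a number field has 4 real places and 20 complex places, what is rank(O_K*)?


By Dirichlet's unit theorem:
rank = r1 + r2 - 1
= 4 + 20 - 1
= 23

23


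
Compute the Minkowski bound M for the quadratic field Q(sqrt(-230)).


d = -230, d mod 4 = 2, so disc(K) = 4d = -920; |disc(K)| = 920
Imaginary quadratic field, so n = 2, s = r2 = 1, r1 = 0
M = (n!/n^n) * (4/pi)^s * sqrt(|disc(K)|) = (2!/2^2) * (4/pi)^1 * sqrt(920)
= 0.5 * 1.273240 * 30.331502
= 19.3096

19.3096


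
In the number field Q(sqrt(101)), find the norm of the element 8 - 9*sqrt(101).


N(a + b*sqrt(d)) = a^2 - d*b^2
= (8)^2 - (101)*(-9)^2
= 64 - 8181
= -8117

-8117


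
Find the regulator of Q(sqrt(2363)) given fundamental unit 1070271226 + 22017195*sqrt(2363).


epsilon = 1070271226 + 22017195*sqrt(2363)
= 2.1405e+09
R = ln(2.1405e+09)
= 21.4843

21.4843


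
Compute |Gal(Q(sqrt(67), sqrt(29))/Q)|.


The 2 square roots of distinct primes are multiplicatively independent over Q,
so [K:Q] = 2^2 and Gal(K/Q) is isomorphic to (Z/2Z)^2.
|Gal| = 2^2 = 4

4


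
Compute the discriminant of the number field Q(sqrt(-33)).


For K = Q(sqrt(d)) with d squarefree: disc(K) = d if d = 1 mod 4, and disc(K) = 4d if d = 2 or 3 mod 4.
Here d = -33, and d mod 4 = 3.
d = 3 mod 4, not 1 (O_K = Z[sqrt(d)]), so disc(K) = 4d = 4 * (-33) = -132

-132


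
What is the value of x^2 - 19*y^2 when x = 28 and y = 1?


x^2 - d*y^2
= 28^2 - 19*1^2
= 784 - 19
= 765

765


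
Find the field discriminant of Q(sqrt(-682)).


For K = Q(sqrt(d)) with d squarefree: disc(K) = d if d = 1 mod 4, and disc(K) = 4d if d = 2 or 3 mod 4.
Here d = -682, and d mod 4 = 2.
d = 2 mod 4, not 1 (O_K = Z[sqrt(d)]), so disc(K) = 4d = 4 * (-682) = -2728

-2728


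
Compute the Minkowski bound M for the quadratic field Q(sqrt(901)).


d = 901, d mod 4 = 1, so disc(K) = d = 901; |disc(K)| = 901
Real quadratic field, so n = 2, s = r2 = 0, r1 = 2
M = (n!/n^n) * (4/pi)^s * sqrt(|disc(K)|) = (2!/2^2) * (4/pi)^0 * sqrt(901)
= 0.5 * 1.000000 * 30.016662
= 15.0083

15.0083


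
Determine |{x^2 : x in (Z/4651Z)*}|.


For prime p, the number of non-zero quadratic residues is (p-1)/2.
= (4651-1)/2
= 2325

2325


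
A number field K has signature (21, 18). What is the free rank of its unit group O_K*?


By Dirichlet's unit theorem:
rank = r1 + r2 - 1
= 21 + 18 - 1
= 38

38


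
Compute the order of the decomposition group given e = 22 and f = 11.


|D_P| = e * f
= 22 * 11
= 242

242


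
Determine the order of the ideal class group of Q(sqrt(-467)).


K = Q(sqrt(-467)). d mod 4 = 1, so D = disc(K) = d = -467
h(K) equals the number of primitive reduced positive-definite forms (a, b, c) = a*x^2 + b*x*y + c*y^2 with b^2 - 4ac = D,
where reduced means |b| <= a <= c, with b >= 0 whenever |b| = a or a = c, and primitive means gcd(a, b, c) = 1.
Reduced forces 3a^2 <= |D| = 467, so 1 <= a <= 12; b must have the parity of D, and c = (b^2 - D)/(4a) must be an integer >= a.
Enumerate a = 1..12, b in [-a, a]:
  a=1: (1, 1, 117)  [1]
  a=2: none
  a=3: (3, -1, 39), (3, 1, 39)  [2]
  a=4..6: none
  a=7: (7, -3, 17), (7, 3, 17)  [2]
  a=8: none
  a=9: (9, -1, 13), (9, 1, 13)  [2]
  a=10..12: none
Total reduced forms: 1 + 2 + 2 + 2 = 7
h = 7

7


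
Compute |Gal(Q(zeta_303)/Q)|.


|Gal(Q(zeta_303)/Q)| = phi(303)
= 200

200


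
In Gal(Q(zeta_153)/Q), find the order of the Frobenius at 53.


The Frobenius at p in Gal(Q(zeta_n)/Q) = (Z/nZ)* is the class of p, so its order is ord_153(53), the smallest k >= 1 with 53^k = 1 mod 153.
n = 153 = 3^2 * 17, phi(153) = 96; the order divides phi(n).
Divisors of 96: 1, 2, 3, 4, 6, 8, 12, 16, 24, 32, 48, 96
Repeated squaring mod 153: 53^1 = 53, 53^2 = 55, 53^4 = 118, 53^8 = 1, 53^16 = 1, 53^32 = 1, 53^64 = 1
Test divisors in increasing order:
  k=1: 53^1 = 53 mod 153
  k=2: 53^2 = 55 mod 153
  k=3: 53^3 = 55 * 53 = 8 mod 153
  k=4: 53^4 = 118 mod 153
  k=6: 53^6 = 118 * 55 = 64 mod 153
  k=8: 53^8 = 1 mod 153  <- first divisor giving 1
Order = 8

8


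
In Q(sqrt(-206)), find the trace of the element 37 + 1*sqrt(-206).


Tr(a + b*sqrt(d)) = (a + b*sqrt(d)) + (a - b*sqrt(d)) = 2a
= 2 * (37)
= 74

74


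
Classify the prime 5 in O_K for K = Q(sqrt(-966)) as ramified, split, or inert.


K = Q(sqrt(-966)). Since d mod 4 = 2, disc(K) = -3864.
Check p | disc: -3864 mod 5 = 1.
p does not divide disc. Compute Legendre symbol (d/p):
4^((5-1)/2) mod 5 = 1
(d/p) = 1, so p splits: (p) = P*P' with e=1, f=1, g=2.
Therefore p is split.

split


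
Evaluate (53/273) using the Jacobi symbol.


Compute (53/273) via quadratic reciprocity:
  reciprocity: (53/273) -> +(273/53)
  reduce: (8/53)
  pull out 2: (2/53) = -1  (since 53 mod 8 = 5)
  pull out 2: (2/53) = -1  (since 53 mod 8 = 5)
  pull out 2: (2/53) = -1  (since 53 mod 8 = 5)
  (1/53) = 1
Product of signs = -1

-1


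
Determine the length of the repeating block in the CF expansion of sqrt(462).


Run the CF algorithm for sqrt(462).
a_0 = floor(sqrt(462)) = 21; set m_0=0, q_0=1.
Recurrence: m' = q*a - m,  q' = (d - m'^2)/q,  a' = floor((a_0 + m')/q').
  step 1: m=21, q=21, a=2
  step 2: m=21, q=1, a=42
a_2 = 2*a_0 = 42, so the period closes here.
sqrt(462) = [21; 2, 42]
Period length = 2

2


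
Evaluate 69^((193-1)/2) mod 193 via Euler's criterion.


p = 193 is prime and the exponent is (p-1)/2 = 96, so by Euler's criterion 69^96 = (69/193) = +1 or -1 mod 193.
Compute by square-and-multiply:
  96 = 64 + 32 (binary 1100000)
  Repeated squaring mod 193: 69^1 = 69, 69^2 = 129, 69^4 = 43, 69^8 = 112, 69^16 = 192, 69^32 = 1, 69^64 = 1
  69^96 = 69^64 * 69^32 = 1 * 1 mod 193
    1 * 1 = 1 = 1 mod 193
  69^96 = 1 mod 193
Result 1: 69 is a quadratic residue mod 193.
69^96 mod 193 = 1

1


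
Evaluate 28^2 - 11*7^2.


x^2 - d*y^2
= 28^2 - 11*7^2
= 784 - 539
= 245

245


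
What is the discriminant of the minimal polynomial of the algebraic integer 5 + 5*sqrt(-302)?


The element 5 + 5*sqrt(-302) has minimal polynomial:
x^2 - 10*x + 7575
Discriminant = (-10)^2 - 4*(7575)
= 100 - 30300
= -30200

-30200


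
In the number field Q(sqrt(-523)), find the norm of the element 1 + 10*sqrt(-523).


N(a + b*sqrt(d)) = a^2 - d*b^2
= (1)^2 - (-523)*(10)^2
= 1 + 52300
= 52301

52301


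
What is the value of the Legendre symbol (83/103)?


p = 103 is prime, so compute (83/103) with the reciprocity algorithm (Jacobi-symbol steps: pull out 2s via (2/n), flip via reciprocity, reduce):
  reciprocity: (83/103) -> -(103/83)
  reduce: (20/83)
  pull out 2: (2/83) = -1  (since 83 mod 8 = 3)
  pull out 2: (2/83) = -1  (since 83 mod 8 = 3)
  reciprocity: (5/83) -> +(83/5)
  reduce: (3/5)
  reciprocity: (3/5) -> +(5/3)
  reduce: (2/3)
  pull out 2: (2/3) = -1  (since 3 mod 8 = 3)
  (1/3) = 1
Product of signs = 1
(83/103) = 1

1


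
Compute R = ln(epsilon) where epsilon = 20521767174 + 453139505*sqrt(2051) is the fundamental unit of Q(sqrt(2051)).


epsilon = 20521767174 + 453139505*sqrt(2051)
= 4.1044e+10
R = ln(4.1044e+10)
= 24.4379

24.4379


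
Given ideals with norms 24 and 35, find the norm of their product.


N(IJ) = N(I) * N(J)
= 24 * 35
= 840

840


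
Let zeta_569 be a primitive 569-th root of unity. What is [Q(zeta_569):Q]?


The degree equals Euler's totient phi(569).
569 = 569
phi(569) = 568

568


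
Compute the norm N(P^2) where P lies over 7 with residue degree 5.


N(P^a) = p^(a*f)
= 7^(2*5)
= 7^10
= 282475249

282475249


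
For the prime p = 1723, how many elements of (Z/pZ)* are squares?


For prime p, the number of non-zero quadratic residues is (p-1)/2.
= (1723-1)/2
= 861

861


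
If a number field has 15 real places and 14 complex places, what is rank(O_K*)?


By Dirichlet's unit theorem:
rank = r1 + r2 - 1
= 15 + 14 - 1
= 28

28


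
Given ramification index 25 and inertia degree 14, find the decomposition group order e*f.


|D_P| = e * f
= 25 * 14
= 350

350


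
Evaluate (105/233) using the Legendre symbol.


p = 233 is prime, so compute (105/233) with the reciprocity algorithm (Jacobi-symbol steps: pull out 2s via (2/n), flip via reciprocity, reduce):
  reciprocity: (105/233) -> +(233/105)
  reduce: (23/105)
  reciprocity: (23/105) -> +(105/23)
  reduce: (13/23)
  reciprocity: (13/23) -> +(23/13)
  reduce: (10/13)
  pull out 2: (2/13) = -1  (since 13 mod 8 = 5)
  reciprocity: (5/13) -> +(13/5)
  reduce: (3/5)
  reciprocity: (3/5) -> +(5/3)
  reduce: (2/3)
  pull out 2: (2/3) = -1  (since 3 mod 8 = 3)
  (1/3) = 1
Product of signs = 1
(105/233) = 1

1


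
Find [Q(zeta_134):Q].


The degree equals Euler's totient phi(134).
134 = 2 * 67
phi(134) = 66

66


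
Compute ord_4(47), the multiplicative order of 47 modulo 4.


We want ord_4(47), the smallest k >= 1 with 47^k = 1 mod 4.
n = 4 = 2^2, phi(4) = 2; the order divides phi(n).
Divisors of 2: 1, 2
Repeated squaring mod 4: 47^1 = 3, 47^2 = 1
Test divisors in increasing order:
  k=1: 47^1 = 3 mod 4
  k=2: 47^2 = 1 mod 4  <- first divisor giving 1
Order = 2

2
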